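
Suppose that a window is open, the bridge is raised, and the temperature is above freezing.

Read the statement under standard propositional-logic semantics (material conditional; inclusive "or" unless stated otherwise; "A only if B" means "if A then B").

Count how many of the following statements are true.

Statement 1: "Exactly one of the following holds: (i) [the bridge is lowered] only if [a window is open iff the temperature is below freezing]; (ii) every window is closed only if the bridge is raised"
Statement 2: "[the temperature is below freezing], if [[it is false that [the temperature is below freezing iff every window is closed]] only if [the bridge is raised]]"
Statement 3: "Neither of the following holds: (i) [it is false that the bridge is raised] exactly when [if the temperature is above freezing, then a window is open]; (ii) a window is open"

0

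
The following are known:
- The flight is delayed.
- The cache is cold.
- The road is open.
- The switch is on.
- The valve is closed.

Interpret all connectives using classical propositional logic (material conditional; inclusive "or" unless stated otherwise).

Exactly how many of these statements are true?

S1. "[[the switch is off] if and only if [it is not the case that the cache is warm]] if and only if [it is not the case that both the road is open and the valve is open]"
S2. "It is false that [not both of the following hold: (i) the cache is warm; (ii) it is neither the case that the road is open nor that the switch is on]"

0

Let R = "the switch is on" (T), L = "the cache is warm" (F), G = "the road is closed" (F), Q = "the valve is open" (F).

S1: Formalization: (¬R ↔ ¬L) ↔ (¬G ↑ Q)

¬R = ¬T = F
¬L = ¬F = T
¬R ↔ ¬L = F ↔ T = F
¬G = ¬F = T
¬G ↑ Q = T ↑ F = T
(¬R ↔ ¬L) ↔ (¬G ↑ Q) = F ↔ T = F
So S1 is false.

S2: This is ¬(L ↑ (¬G ↓ R)).

¬G = ¬F = T
¬G ↓ R = T ↓ T = F
L ↑ (¬G ↓ R) = F ↑ F = T
¬(L ↑ (¬G ↓ R)) = ¬T = F
Hence S2 is false.

True statements: 0 (none).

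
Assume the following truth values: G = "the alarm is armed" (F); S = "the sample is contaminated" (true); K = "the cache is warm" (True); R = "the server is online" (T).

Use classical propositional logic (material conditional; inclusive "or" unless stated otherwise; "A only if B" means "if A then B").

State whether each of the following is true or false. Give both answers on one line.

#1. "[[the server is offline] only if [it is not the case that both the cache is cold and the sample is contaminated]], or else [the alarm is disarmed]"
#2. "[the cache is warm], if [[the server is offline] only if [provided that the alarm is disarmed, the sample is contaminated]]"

#1 True; #2 True

#1: Formalization: (not R -> (not K nand S)) or not G

not R = not True = False
not K = not True = False
not K nand S = False nand True = True
not R -> (not K nand S) = False -> True = True
not G = not False = True
(not R -> (not K nand S)) or not G = True or True = True
So #1 is true.

#2: Formalization: (not R -> (not G -> S)) -> K

not R = not True = False
not G = not False = True
not G -> S = True -> True = True
not R -> (not G -> S) = False -> True = True
(not R -> (not G -> S)) -> K = True -> True = True
Hence #2 is true.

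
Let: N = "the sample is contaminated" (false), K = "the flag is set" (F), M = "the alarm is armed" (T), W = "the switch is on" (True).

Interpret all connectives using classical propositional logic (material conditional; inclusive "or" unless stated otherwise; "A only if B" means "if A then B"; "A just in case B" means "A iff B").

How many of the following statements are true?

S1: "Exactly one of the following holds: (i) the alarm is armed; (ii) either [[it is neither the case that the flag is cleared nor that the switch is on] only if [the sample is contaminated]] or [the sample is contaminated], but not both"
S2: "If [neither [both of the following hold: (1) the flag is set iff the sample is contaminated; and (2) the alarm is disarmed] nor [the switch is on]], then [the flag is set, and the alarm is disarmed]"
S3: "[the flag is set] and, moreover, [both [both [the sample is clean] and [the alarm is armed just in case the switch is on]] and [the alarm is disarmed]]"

1

S1: In symbols: M xor (((~K nor W) -> N) xor N)

~K = ~F = T
~K nor W = T nor T = F
(~K nor W) -> N = F -> F = T
((~K nor W) -> N) xor N = T xor F = T
M xor (((~K nor W) -> N) xor N) = T xor T = F
Thus S1 is false.

S2: Formalization: (((K <-> N) & ~M) nor W) -> (K & ~M)

K <-> N = F <-> F = T
~M = ~T = F
(K <-> N) & ~M = T & F = F
((K <-> N) & ~M) nor W = F nor T = F
~M = ~T = F
K & ~M = F & F = F
(((K <-> N) & ~M) nor W) -> (K & ~M) = F -> F = T
Thus S2 is true.

S3: Formalization: K & ((~N & (M <-> W)) & ~M)

~N = ~F = T
M <-> W = T <-> T = T
~N & (M <-> W) = T & T = T
~M = ~T = F
(~N & (M <-> W)) & ~M = T & F = F
K & ((~N & (M <-> W)) & ~M) = F & F = F
Thus S3 is false.

Count: 1.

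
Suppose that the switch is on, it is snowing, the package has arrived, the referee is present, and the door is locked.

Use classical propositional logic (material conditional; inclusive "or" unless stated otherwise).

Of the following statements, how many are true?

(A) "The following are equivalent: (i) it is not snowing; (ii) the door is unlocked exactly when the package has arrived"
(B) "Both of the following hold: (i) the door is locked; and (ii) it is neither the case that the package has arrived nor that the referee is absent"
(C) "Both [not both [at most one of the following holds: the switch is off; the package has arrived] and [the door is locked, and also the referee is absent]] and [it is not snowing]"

1

Let H = "it is snowing" (T), L = "the door is locked" (T), R = "the package has arrived" (T), G = "the referee is present" (T), D = "the switch is on" (T).

(A): Formalization: ~H <-> (~L <-> R)

~H = ~T = F
~L = ~T = F
~L <-> R = F <-> T = F
~H <-> (~L <-> R) = F <-> F = T
Hence (A) is true.

(B): In symbols: L & (R nor ~G)

~G = ~T = F
R nor ~G = T nor F = F
L & (R nor ~G) = T & F = F
Thus (B) is false.

(C): Formalization: ((~D nand R) nand (L & ~G)) & ~H

~D = ~T = F
~D nand R = F nand T = T
~G = ~T = F
L & ~G = T & F = F
(~D nand R) nand (L & ~G) = T nand F = T
~H = ~T = F
((~D nand R) nand (L & ~G)) & ~H = T & F = F
Thus (C) is false.

True statements: 1 ((A)).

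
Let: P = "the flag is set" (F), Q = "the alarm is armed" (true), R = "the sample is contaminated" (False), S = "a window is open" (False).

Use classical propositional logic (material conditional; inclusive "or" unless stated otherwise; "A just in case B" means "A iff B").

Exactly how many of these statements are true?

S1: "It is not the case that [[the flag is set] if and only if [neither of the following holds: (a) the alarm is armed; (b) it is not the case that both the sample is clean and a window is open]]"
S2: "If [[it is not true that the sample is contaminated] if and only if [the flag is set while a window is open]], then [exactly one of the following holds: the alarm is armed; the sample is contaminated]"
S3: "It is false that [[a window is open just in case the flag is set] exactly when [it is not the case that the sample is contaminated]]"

1

S1: In symbols: ¬(P ↔ (Q ↓ (¬R ↑ S)))

¬R = ¬F = T
¬R ↑ S = T ↑ F = T
Q ↓ (¬R ↑ S) = T ↓ T = F
P ↔ (Q ↓ (¬R ↑ S)) = F ↔ F = T
¬(P ↔ (Q ↓ (¬R ↑ S))) = ¬T = F
Thus S1 is false.

S2: This is (¬R ↔ (P ∧ S)) → (Q ⊕ R).

¬R = ¬F = T
P ∧ S = F ∧ F = F
¬R ↔ (P ∧ S) = T ↔ F = F
Q ⊕ R = T ⊕ F = T
(¬R ↔ (P ∧ S)) → (Q ⊕ R) = F → T = T
Hence S2 is true.

S3: Formalization: ¬((S ↔ P) ↔ ¬R)

S ↔ P = F ↔ F = T
¬R = ¬F = T
(S ↔ P) ↔ ¬R = T ↔ T = T
¬((S ↔ P) ↔ ¬R) = ¬T = F
Hence S3 is false.

Count: 1.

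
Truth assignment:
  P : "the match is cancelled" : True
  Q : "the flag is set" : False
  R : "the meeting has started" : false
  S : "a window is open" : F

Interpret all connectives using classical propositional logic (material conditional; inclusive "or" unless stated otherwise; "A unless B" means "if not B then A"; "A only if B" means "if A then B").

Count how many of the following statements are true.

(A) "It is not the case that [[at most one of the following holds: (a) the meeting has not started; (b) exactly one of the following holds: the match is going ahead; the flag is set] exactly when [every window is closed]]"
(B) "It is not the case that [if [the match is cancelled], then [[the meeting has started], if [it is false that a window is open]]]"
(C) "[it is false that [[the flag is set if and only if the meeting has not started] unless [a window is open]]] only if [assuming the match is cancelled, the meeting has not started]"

(A): Parsed as not ((not R nand (not P xor Q)) iff not S)

not R = not False = True
not P = not True = False
not P xor Q = False xor False = False
not R nand (not P xor Q) = True nand False = True
not S = not False = True
(not R nand (not P xor Q)) iff not S = True iff True = True
not ((not R nand (not P xor Q)) iff not S) = not True = False
Hence (A) is false.

(B): Parsed as not (P -> (not S -> R))

not S = not False = True
not S -> R = True -> False = False
P -> (not S -> R) = True -> False = False
not (P -> (not S -> R)) = not False = True
Hence (B) is true.

(C): Parsed as not ((Q iff not R) or S) -> (P -> not R)

not R = not False = True
Q iff not R = False iff True = False
(Q iff not R) or S = False or False = False
not ((Q iff not R) or S) = not False = True
not R = not False = True
P -> not R = True -> True = True
not ((Q iff not R) or S) -> (P -> not R) = True -> True = True
Hence (C) is true.

True statements: 2 ((B), (C)).

2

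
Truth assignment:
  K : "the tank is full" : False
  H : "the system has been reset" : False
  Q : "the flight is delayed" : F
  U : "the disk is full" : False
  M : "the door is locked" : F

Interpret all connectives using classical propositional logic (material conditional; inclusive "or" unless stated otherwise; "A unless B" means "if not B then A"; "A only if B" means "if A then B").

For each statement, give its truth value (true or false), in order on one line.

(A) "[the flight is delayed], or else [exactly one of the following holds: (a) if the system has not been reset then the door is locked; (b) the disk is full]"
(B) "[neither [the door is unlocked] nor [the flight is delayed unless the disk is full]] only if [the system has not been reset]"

(A): Formalization: Q or ((not H -> M) xor U)

not H = not False = True
not H -> M = True -> False = False
(not H -> M) xor U = False xor False = False
Q or ((not H -> M) xor U) = False or False = False
Thus (A) is false.

(B): This is (not M nor (Q or U)) -> not H.

not M = not False = True
Q or U = False or False = False
not M nor (Q or U) = True nor False = False
not H = not False = True
(not M nor (Q or U)) -> not H = False -> True = True
Hence (B) is true.

(A) false, (B) true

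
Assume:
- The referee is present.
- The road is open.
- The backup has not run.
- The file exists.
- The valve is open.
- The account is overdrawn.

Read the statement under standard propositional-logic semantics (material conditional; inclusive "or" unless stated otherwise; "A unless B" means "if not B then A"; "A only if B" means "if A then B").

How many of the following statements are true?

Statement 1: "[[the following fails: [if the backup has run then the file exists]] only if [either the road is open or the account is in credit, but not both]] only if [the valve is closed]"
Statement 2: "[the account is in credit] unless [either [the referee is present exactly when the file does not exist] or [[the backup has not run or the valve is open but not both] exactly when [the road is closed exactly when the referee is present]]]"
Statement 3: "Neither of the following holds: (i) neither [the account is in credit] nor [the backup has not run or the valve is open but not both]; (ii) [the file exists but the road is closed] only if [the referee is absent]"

1

Let P = "the backup has run" (F), D = "the file exists" (T), U = "the road is closed" (F), H = "the account is overdrawn" (T), L = "the valve is open" (T), R = "the referee is present" (T).

Statement 1: Parsed as (~(P -> D) -> (~U xor ~H)) -> ~L

P -> D = F -> T = T
~(P -> D) = ~T = F
~U = ~F = T
~H = ~T = F
~U xor ~H = T xor F = T
~(P -> D) -> (~U xor ~H) = F -> T = T
~L = ~T = F
(~(P -> D) -> (~U xor ~H)) -> ~L = T -> F = F
So Statement 1 is false.

Statement 2: This is ~H | ((R <-> ~D) | ((~P xor L) <-> (U <-> R))).

~H = ~T = F
~D = ~T = F
R <-> ~D = T <-> F = F
~P = ~F = T
~P xor L = T xor T = F
U <-> R = F <-> T = F
(~P xor L) <-> (U <-> R) = F <-> F = T
(R <-> ~D) | ((~P xor L) <-> (U <-> R)) = F | T = T
~H | ((R <-> ~D) | ((~P xor L) <-> (U <-> R))) = F | T = T
Hence Statement 2 is true.

Statement 3: In symbols: (~H nor (~P xor L)) nor ((D & U) -> ~R)

~H = ~T = F
~P = ~F = T
~P xor L = T xor T = F
~H nor (~P xor L) = F nor F = T
D & U = T & F = F
~R = ~T = F
(D & U) -> ~R = F -> F = T
(~H nor (~P xor L)) nor ((D & U) -> ~R) = T nor T = F
Hence Statement 3 is false.

True statements: 1 (Statement 2).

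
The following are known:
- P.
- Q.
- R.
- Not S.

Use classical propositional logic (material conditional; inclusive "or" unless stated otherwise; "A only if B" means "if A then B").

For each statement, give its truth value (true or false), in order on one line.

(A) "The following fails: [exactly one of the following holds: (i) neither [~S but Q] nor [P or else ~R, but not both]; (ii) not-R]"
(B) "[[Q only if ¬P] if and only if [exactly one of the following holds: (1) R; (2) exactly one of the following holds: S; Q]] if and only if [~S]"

(A): This is ¬(((¬S ∧ Q) ↓ (P ⊕ ¬R)) ⊕ ¬R).

¬S = ¬F = T
¬S ∧ Q = T ∧ T = T
¬R = ¬T = F
P ⊕ ¬R = T ⊕ F = T
(¬S ∧ Q) ↓ (P ⊕ ¬R) = T ↓ T = F
¬R = ¬T = F
((¬S ∧ Q) ↓ (P ⊕ ¬R)) ⊕ ¬R = F ⊕ F = F
¬(((¬S ∧ Q) ↓ (P ⊕ ¬R)) ⊕ ¬R) = ¬F = T
So (A) is true.

(B): Parsed as ((Q → ¬P) ↔ (R ⊕ (S ⊕ Q))) ↔ ¬S

¬P = ¬T = F
Q → ¬P = T → F = F
S ⊕ Q = F ⊕ T = T
R ⊕ (S ⊕ Q) = T ⊕ T = F
(Q → ¬P) ↔ (R ⊕ (S ⊕ Q)) = F ↔ F = T
¬S = ¬F = T
((Q → ¬P) ↔ (R ⊕ (S ⊕ Q))) ↔ ¬S = T ↔ T = T
Thus (B) is true.

(A) T / (B) T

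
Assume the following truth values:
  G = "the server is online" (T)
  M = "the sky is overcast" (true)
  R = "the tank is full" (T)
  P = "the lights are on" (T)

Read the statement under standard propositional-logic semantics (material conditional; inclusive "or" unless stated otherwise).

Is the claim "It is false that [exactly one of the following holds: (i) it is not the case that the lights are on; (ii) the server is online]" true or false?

In symbols: not (not P xor G)

not P = not True = False
not P xor G = False xor True = True
not (not P xor G) = not True = False

False.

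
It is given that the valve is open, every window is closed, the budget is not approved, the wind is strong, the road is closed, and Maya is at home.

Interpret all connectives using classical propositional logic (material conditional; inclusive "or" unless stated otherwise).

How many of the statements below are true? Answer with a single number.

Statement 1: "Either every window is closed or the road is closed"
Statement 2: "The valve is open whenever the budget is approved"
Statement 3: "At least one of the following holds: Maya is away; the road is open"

Let W = "a window is open" (False), R = "the road is closed" (True), G = "the budget is approved" (False), N = "the valve is open" (True), M = "Maya is at home" (True).

Statement 1: In symbols: not W or R

not W = not False = True
not W or R = True or True = True
So Statement 1 is true.

Statement 2: Formalization: G -> N

G -> N = False -> True = True
So Statement 2 is true.

Statement 3: In symbols: not M or not R

not M = not True = False
not R = not True = False
not M or not R = False or False = False
So Statement 3 is false.

2 of the 3 statements are true.

2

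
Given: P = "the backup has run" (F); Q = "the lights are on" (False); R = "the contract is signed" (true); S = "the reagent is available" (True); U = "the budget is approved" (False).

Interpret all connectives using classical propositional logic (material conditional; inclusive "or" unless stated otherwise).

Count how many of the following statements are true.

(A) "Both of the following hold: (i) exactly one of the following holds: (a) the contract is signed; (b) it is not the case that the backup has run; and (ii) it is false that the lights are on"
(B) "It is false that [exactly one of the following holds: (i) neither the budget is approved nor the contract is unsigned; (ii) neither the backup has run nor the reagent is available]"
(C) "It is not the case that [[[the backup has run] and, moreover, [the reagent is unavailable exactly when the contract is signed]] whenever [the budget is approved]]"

(A): In symbols: (R xor ~P) & ~Q

~P = ~F = T
R xor ~P = T xor T = F
~Q = ~F = T
(R xor ~P) & ~Q = F & T = F
So (A) is false.

(B): This is ~((U nor ~R) xor (P nor S)).

~R = ~T = F
U nor ~R = F nor F = T
P nor S = F nor T = F
(U nor ~R) xor (P nor S) = T xor F = T
~((U nor ~R) xor (P nor S)) = ~T = F
Hence (B) is false.

(C): This is ~(U -> (P & (~S <-> R))).

~S = ~T = F
~S <-> R = F <-> T = F
P & (~S <-> R) = F & F = F
U -> (P & (~S <-> R)) = F -> F = T
~(U -> (P & (~S <-> R))) = ~T = F
So (C) is false.

True statements: 0 (none).

0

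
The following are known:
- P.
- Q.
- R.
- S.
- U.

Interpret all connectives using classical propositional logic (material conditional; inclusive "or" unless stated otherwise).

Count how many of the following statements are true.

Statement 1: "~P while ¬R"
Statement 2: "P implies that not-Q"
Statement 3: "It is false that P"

Statement 1: In symbols: not P and not R

not P = not True = False
not R = not True = False
not P and not R = False and False = False
Thus Statement 1 is false.

Statement 2: This is P -> not Q.

not Q = not True = False
P -> not Q = True -> False = False
So Statement 2 is false.

Statement 3: Formalization: not P

not P = not True = False
So Statement 3 is false.

Count: 0.

0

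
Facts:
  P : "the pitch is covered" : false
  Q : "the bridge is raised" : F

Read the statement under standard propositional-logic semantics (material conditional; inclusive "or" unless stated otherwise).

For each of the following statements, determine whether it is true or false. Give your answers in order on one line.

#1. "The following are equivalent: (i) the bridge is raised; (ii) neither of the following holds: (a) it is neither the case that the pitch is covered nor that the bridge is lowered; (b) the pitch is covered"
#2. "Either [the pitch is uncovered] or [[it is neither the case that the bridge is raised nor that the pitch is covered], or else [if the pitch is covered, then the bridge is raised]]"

#1 F / #2 T

#1: In symbols: Q <-> ((P nor ~Q) nor P)

~Q = ~F = T
P nor ~Q = F nor T = F
(P nor ~Q) nor P = F nor F = T
Q <-> ((P nor ~Q) nor P) = F <-> T = F
Hence #1 is false.

#2: This is ~P | ((Q nor P) | (P -> Q)).

~P = ~F = T
Q nor P = F nor F = T
P -> Q = F -> F = T
(Q nor P) | (P -> Q) = T | T = T
~P | ((Q nor P) | (P -> Q)) = T | T = T
So #2 is true.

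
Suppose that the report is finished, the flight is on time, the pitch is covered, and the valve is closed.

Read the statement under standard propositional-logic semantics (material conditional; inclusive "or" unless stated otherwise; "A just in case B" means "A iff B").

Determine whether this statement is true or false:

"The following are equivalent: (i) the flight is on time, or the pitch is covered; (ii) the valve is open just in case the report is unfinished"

Let V = "the flight is delayed" (F), R = "the pitch is covered" (T), D = "the valve is open" (F), G = "the report is finished" (T).
This is (~V | R) <-> (D <-> ~G).

~V = ~F = T
~V | R = T | T = T
~G = ~T = F
D <-> ~G = F <-> F = T
(~V | R) <-> (D <-> ~G) = T <-> T = T

The statement is true.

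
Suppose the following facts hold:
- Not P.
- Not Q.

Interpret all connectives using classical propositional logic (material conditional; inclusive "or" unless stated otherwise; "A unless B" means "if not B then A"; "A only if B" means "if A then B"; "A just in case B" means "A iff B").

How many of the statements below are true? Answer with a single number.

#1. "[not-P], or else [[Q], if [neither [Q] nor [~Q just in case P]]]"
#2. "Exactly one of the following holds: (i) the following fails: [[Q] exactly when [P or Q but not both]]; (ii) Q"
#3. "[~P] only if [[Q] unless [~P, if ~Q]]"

#1: This is ~P | ((Q nor (~Q <-> P)) -> Q).

~P = ~F = T
~Q = ~F = T
~Q <-> P = T <-> F = F
Q nor (~Q <-> P) = F nor F = T
(Q nor (~Q <-> P)) -> Q = T -> F = F
~P | ((Q nor (~Q <-> P)) -> Q) = T | F = T
So #1 is true.

#2: In symbols: ~(Q <-> (P xor Q)) xor Q

P xor Q = F xor F = F
Q <-> (P xor Q) = F <-> F = T
~(Q <-> (P xor Q)) = ~T = F
~(Q <-> (P xor Q)) xor Q = F xor F = F
So #2 is false.

#3: Parsed as ~P -> (Q | (~Q -> ~P))

~P = ~F = T
~Q = ~F = T
~P = ~F = T
~Q -> ~P = T -> T = T
Q | (~Q -> ~P) = F | T = T
~P -> (Q | (~Q -> ~P)) = T -> T = T
Thus #3 is true.

Count: 2.

2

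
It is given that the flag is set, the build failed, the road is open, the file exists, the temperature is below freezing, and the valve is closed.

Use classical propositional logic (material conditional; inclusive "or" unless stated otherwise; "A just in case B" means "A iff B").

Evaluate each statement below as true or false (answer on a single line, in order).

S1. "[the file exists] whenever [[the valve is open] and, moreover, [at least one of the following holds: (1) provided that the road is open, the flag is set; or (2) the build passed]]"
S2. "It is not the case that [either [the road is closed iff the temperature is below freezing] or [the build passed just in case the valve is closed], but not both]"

S1 true; S2 true

Let V = "the valve is open" (F), U = "the road is closed" (F), K = "the flag is set" (T), R = "the build passed" (F), D = "the file exists" (T), N = "the temperature is below freezing" (T).

S1: This is (V ∧ ((¬U → K) ∨ R)) → D.

¬U = ¬F = T
¬U → K = T → T = T
(¬U → K) ∨ R = T ∨ F = T
V ∧ ((¬U → K) ∨ R) = F ∧ T = F
(V ∧ ((¬U → K) ∨ R)) → D = F → T = T
So S1 is true.

S2: Parsed as ¬((U ↔ N) ⊕ (R ↔ ¬V))

U ↔ N = F ↔ T = F
¬V = ¬F = T
R ↔ ¬V = F ↔ T = F
(U ↔ N) ⊕ (R ↔ ¬V) = F ⊕ F = F
¬((U ↔ N) ⊕ (R ↔ ¬V)) = ¬F = T
So S2 is true.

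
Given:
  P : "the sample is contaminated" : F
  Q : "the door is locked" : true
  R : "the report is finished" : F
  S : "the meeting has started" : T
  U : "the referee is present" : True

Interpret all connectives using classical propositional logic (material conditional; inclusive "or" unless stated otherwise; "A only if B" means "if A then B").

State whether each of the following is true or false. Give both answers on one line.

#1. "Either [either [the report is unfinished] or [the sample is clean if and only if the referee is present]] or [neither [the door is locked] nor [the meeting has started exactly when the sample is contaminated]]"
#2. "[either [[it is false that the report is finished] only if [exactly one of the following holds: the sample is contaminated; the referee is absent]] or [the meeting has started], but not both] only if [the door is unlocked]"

#1 true, #2 false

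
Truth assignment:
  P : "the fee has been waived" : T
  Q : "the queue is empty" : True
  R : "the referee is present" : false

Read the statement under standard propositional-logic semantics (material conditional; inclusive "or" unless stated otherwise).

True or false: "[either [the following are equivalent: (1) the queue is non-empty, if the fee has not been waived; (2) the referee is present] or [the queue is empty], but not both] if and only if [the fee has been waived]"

True

Values: P=T, Q=T, R=F.
Parsed as (((~P -> ~Q) <-> R) xor Q) <-> P

~P = ~T = F
~Q = ~T = F
~P -> ~Q = F -> F = T
(~P -> ~Q) <-> R = T <-> F = F
((~P -> ~Q) <-> R) xor Q = F xor T = T
(((~P -> ~Q) <-> R) xor Q) <-> P = T <-> T = T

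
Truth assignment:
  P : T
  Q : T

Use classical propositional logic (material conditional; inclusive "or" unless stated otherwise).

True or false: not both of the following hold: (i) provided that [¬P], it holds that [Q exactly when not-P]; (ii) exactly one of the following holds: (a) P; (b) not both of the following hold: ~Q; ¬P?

Parsed as (¬P → (Q ↔ ¬P)) ↑ (P ⊕ (¬Q ↑ ¬P))

¬P = ¬T = F
¬P = ¬T = F
Q ↔ ¬P = T ↔ F = F
¬P → (Q ↔ ¬P) = F → F = T
¬Q = ¬T = F
¬P = ¬T = F
¬Q ↑ ¬P = F ↑ F = T
P ⊕ (¬Q ↑ ¬P) = T ⊕ T = F
(¬P → (Q ↔ ¬P)) ↑ (P ⊕ (¬Q ↑ ¬P)) = T ↑ F = T

True.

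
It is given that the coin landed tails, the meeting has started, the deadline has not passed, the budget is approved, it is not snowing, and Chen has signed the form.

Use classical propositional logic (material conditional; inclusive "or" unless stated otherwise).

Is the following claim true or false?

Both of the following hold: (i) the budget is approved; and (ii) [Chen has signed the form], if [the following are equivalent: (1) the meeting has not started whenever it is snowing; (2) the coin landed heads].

The statement is true.

Let W = "the budget is approved" (T), D = "it is snowing" (F), H = "the meeting has started" (T), S = "the coin landed heads" (F), V = "Chen has signed the form" (T).
This is W & (((D -> ~H) <-> S) -> V).

~H = ~T = F
D -> ~H = F -> F = T
(D -> ~H) <-> S = T <-> F = F
((D -> ~H) <-> S) -> V = F -> T = T
W & (((D -> ~H) <-> S) -> V) = T & T = T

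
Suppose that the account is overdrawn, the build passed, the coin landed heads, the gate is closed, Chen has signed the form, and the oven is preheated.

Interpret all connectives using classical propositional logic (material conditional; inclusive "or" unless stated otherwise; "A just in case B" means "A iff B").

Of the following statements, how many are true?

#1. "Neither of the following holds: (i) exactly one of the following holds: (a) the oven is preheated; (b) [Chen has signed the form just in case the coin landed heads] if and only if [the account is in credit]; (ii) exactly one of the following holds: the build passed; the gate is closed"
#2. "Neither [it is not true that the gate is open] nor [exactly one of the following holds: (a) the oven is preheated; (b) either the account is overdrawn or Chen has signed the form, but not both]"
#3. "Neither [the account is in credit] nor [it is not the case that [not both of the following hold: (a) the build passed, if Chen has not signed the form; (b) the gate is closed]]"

Let K = "the oven is preheated" (T), V = "Chen has signed the form" (T), R = "the coin landed heads" (T), N = "the account is overdrawn" (T), U = "the build passed" (T), W = "the gate is open" (F).

#1: Formalization: (K ⊕ ((V ↔ R) ↔ ¬N)) ↓ (U ⊕ ¬W)

V ↔ R = T ↔ T = T
¬N = ¬T = F
(V ↔ R) ↔ ¬N = T ↔ F = F
K ⊕ ((V ↔ R) ↔ ¬N) = T ⊕ F = T
¬W = ¬F = T
U ⊕ ¬W = T ⊕ T = F
(K ⊕ ((V ↔ R) ↔ ¬N)) ↓ (U ⊕ ¬W) = T ↓ F = F
Hence #1 is false.

#2: Parsed as ¬W ↓ (K ⊕ (N ⊕ V))

¬W = ¬F = T
N ⊕ V = T ⊕ T = F
K ⊕ (N ⊕ V) = T ⊕ F = T
¬W ↓ (K ⊕ (N ⊕ V)) = T ↓ T = F
Hence #2 is false.

#3: In symbols: ¬N ↓ ¬((¬V → U) ↑ ¬W)

¬N = ¬T = F
¬V = ¬T = F
¬V → U = F → T = T
¬W = ¬F = T
(¬V → U) ↑ ¬W = T ↑ T = F
¬((¬V → U) ↑ ¬W) = ¬F = T
¬N ↓ ¬((¬V → U) ↑ ¬W) = F ↓ T = F
Thus #3 is false.

0 of the 3 statements are true (none).

0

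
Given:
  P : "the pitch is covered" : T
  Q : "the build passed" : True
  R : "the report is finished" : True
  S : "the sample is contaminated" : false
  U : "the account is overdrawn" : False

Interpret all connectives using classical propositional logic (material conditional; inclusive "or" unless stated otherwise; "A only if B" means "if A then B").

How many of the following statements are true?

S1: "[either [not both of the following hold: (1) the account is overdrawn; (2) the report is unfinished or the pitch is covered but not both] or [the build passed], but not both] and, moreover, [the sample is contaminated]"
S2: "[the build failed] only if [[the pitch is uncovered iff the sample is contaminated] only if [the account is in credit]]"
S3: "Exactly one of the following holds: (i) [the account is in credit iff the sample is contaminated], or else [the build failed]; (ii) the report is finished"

2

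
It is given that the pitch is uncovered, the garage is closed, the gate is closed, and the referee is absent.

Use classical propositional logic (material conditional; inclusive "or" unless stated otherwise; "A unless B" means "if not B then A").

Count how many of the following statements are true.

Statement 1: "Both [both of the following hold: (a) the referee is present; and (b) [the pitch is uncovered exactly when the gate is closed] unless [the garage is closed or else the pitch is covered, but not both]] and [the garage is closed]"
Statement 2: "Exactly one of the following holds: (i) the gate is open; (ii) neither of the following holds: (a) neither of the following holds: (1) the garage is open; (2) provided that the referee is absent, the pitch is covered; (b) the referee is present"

Let S = "the referee is present" (F), P = "the pitch is covered" (F), R = "the gate is open" (F), Q = "the garage is closed" (T).

Statement 1: Formalization: (S ∧ ((¬P ↔ ¬R) ∨ (Q ⊕ P))) ∧ Q

¬P = ¬F = T
¬R = ¬F = T
¬P ↔ ¬R = T ↔ T = T
Q ⊕ P = T ⊕ F = T
(¬P ↔ ¬R) ∨ (Q ⊕ P) = T ∨ T = T
S ∧ ((¬P ↔ ¬R) ∨ (Q ⊕ P)) = F ∧ T = F
(S ∧ ((¬P ↔ ¬R) ∨ (Q ⊕ P))) ∧ Q = F ∧ T = F
Thus Statement 1 is false.

Statement 2: Parsed as R ⊕ ((¬Q ↓ (¬S → P)) ↓ S)

¬Q = ¬T = F
¬S = ¬F = T
¬S → P = T → F = F
¬Q ↓ (¬S → P) = F ↓ F = T
(¬Q ↓ (¬S → P)) ↓ S = T ↓ F = F
R ⊕ ((¬Q ↓ (¬S → P)) ↓ S) = F ⊕ F = F
Thus Statement 2 is false.

Count: 0.

0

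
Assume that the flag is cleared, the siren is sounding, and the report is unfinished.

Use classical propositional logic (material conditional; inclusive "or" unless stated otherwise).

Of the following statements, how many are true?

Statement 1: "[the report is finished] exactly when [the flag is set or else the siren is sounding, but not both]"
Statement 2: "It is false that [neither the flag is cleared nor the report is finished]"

Let R = "the report is finished" (F), P = "the flag is set" (F), Q = "the siren is sounding" (T).

Statement 1: Parsed as R ↔ (P ⊕ Q)

P ⊕ Q = F ⊕ T = T
R ↔ (P ⊕ Q) = F ↔ T = F
Hence Statement 1 is false.

Statement 2: This is ¬(¬P ↓ R).

¬P = ¬F = T
¬P ↓ R = T ↓ F = F
¬(¬P ↓ R) = ¬F = T
So Statement 2 is true.

1 of the 2 statements is true.

1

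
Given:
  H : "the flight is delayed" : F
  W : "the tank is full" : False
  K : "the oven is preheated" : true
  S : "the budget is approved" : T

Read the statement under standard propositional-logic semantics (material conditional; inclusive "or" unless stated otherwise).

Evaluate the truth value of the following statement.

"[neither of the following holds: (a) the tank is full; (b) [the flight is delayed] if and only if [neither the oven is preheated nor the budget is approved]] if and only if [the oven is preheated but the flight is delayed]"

True

Formalization: (W nor (H iff (K nor S))) iff (K and H)

K nor S = True nor True = False
H iff (K nor S) = False iff False = True
W nor (H iff (K nor S)) = False nor True = False
K and H = True and False = False
(W nor (H iff (K nor S))) iff (K and H) = False iff False = True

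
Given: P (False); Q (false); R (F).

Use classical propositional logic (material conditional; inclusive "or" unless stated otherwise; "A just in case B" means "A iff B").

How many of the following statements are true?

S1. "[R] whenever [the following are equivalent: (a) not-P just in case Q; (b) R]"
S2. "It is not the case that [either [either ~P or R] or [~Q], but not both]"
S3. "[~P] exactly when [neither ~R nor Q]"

1

S1: In symbols: ((~P <-> Q) <-> R) -> R

~P = ~F = T
~P <-> Q = T <-> F = F
(~P <-> Q) <-> R = F <-> F = T
((~P <-> Q) <-> R) -> R = T -> F = F
Thus S1 is false.

S2: Parsed as ~((~P | R) xor ~Q)

~P = ~F = T
~P | R = T | F = T
~Q = ~F = T
(~P | R) xor ~Q = T xor T = F
~((~P | R) xor ~Q) = ~F = T
So S2 is true.

S3: In symbols: ~P <-> (~R nor Q)

~P = ~F = T
~R = ~F = T
~R nor Q = T nor F = F
~P <-> (~R nor Q) = T <-> F = F
So S3 is false.

True statements: 1 (S2).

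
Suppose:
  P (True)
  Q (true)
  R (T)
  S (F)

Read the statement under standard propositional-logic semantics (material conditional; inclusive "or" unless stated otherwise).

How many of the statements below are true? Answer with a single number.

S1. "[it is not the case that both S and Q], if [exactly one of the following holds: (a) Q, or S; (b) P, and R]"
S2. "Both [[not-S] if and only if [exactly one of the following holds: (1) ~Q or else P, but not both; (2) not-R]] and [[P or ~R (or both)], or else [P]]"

2

S1: In symbols: ((Q ∨ S) ⊕ (P ∧ R)) → (S ↑ Q)

Q ∨ S = T ∨ F = T
P ∧ R = T ∧ T = T
(Q ∨ S) ⊕ (P ∧ R) = T ⊕ T = F
S ↑ Q = F ↑ T = T
((Q ∨ S) ⊕ (P ∧ R)) → (S ↑ Q) = F → T = T
So S1 is true.

S2: In symbols: (¬S ↔ ((¬Q ⊕ P) ⊕ ¬R)) ∧ ((P ∨ ¬R) ∨ P)

¬S = ¬F = T
¬Q = ¬T = F
¬Q ⊕ P = F ⊕ T = T
¬R = ¬T = F
(¬Q ⊕ P) ⊕ ¬R = T ⊕ F = T
¬S ↔ ((¬Q ⊕ P) ⊕ ¬R) = T ↔ T = T
¬R = ¬T = F
P ∨ ¬R = T ∨ F = T
(P ∨ ¬R) ∨ P = T ∨ T = T
(¬S ↔ ((¬Q ⊕ P) ⊕ ¬R)) ∧ ((P ∨ ¬R) ∨ P) = T ∧ T = T
Hence S2 is true.

True statements: 2.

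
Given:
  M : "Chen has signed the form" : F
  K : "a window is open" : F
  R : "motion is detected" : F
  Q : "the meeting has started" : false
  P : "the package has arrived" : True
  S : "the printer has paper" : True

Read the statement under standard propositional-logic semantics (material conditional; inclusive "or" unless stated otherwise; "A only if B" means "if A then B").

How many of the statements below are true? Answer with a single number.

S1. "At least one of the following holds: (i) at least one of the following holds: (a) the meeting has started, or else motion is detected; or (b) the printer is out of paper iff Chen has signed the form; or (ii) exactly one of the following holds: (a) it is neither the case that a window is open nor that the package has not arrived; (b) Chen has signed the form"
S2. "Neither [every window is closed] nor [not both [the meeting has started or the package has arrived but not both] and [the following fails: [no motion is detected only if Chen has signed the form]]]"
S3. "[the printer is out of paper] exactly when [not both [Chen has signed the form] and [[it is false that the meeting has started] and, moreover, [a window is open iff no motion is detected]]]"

1

S1: Formalization: ((Q ∨ R) ∨ (¬S ↔ M)) ∨ ((K ↓ ¬P) ⊕ M)

Q ∨ R = F ∨ F = F
¬S = ¬T = F
¬S ↔ M = F ↔ F = T
(Q ∨ R) ∨ (¬S ↔ M) = F ∨ T = T
¬P = ¬T = F
K ↓ ¬P = F ↓ F = T
(K ↓ ¬P) ⊕ M = T ⊕ F = T
((Q ∨ R) ∨ (¬S ↔ M)) ∨ ((K ↓ ¬P) ⊕ M) = T ∨ T = T
Hence S1 is true.

S2: Parsed as ¬K ↓ ((Q ⊕ P) ↑ ¬(¬R → M))

¬K = ¬F = T
Q ⊕ P = F ⊕ T = T
¬R = ¬F = T
¬R → M = T → F = F
¬(¬R → M) = ¬F = T
(Q ⊕ P) ↑ ¬(¬R → M) = T ↑ T = F
¬K ↓ ((Q ⊕ P) ↑ ¬(¬R → M)) = T ↓ F = F
So S2 is false.

S3: This is ¬S ↔ (M ↑ (¬Q ∧ (K ↔ ¬R))).

¬S = ¬T = F
¬Q = ¬F = T
¬R = ¬F = T
K ↔ ¬R = F ↔ T = F
¬Q ∧ (K ↔ ¬R) = T ∧ F = F
M ↑ (¬Q ∧ (K ↔ ¬R)) = F ↑ F = T
¬S ↔ (M ↑ (¬Q ∧ (K ↔ ¬R))) = F ↔ T = F
Hence S3 is false.

True statements: 1 (S1).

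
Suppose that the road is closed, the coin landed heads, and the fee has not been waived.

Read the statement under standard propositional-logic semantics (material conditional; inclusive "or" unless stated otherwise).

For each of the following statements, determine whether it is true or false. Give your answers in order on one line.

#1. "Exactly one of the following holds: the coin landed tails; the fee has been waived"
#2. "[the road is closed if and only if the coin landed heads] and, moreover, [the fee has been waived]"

#1 false; #2 false

Let P = "the coin landed heads" (True), Q = "the fee has been waived" (False), K = "the road is closed" (True).

#1: This is not P xor Q.

not P = not True = False
not P xor Q = False xor False = False
Hence #1 is false.

#2: In symbols: (K iff P) and Q

K iff P = True iff True = True
(K iff P) and Q = True and False = False
Thus #2 is false.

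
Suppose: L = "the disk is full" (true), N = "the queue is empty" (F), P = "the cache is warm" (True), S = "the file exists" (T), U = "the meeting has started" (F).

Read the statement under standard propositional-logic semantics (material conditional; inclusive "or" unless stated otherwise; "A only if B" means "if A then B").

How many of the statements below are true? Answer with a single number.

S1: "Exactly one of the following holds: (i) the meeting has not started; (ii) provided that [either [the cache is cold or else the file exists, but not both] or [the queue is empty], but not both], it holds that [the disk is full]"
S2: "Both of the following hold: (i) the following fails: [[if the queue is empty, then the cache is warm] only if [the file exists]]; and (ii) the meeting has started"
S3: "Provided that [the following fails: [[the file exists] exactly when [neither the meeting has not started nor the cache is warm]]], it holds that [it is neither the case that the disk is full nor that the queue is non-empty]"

S1: Formalization: ¬U ⊕ (((¬P ⊕ S) ⊕ N) → L)

¬U = ¬F = T
¬P = ¬T = F
¬P ⊕ S = F ⊕ T = T
(¬P ⊕ S) ⊕ N = T ⊕ F = T
((¬P ⊕ S) ⊕ N) → L = T → T = T
¬U ⊕ (((¬P ⊕ S) ⊕ N) → L) = T ⊕ T = F
So S1 is false.

S2: In symbols: ¬((N → P) → S) ∧ U

N → P = F → T = T
(N → P) → S = T → T = T
¬((N → P) → S) = ¬T = F
¬((N → P) → S) ∧ U = F ∧ F = F
Thus S2 is false.

S3: Formalization: ¬(S ↔ (¬U ↓ P)) → (L ↓ ¬N)

¬U = ¬F = T
¬U ↓ P = T ↓ T = F
S ↔ (¬U ↓ P) = T ↔ F = F
¬(S ↔ (¬U ↓ P)) = ¬F = T
¬N = ¬F = T
L ↓ ¬N = T ↓ T = F
¬(S ↔ (¬U ↓ P)) → (L ↓ ¬N) = T → F = F
Hence S3 is false.

0 of the 3 statements are true (none).

0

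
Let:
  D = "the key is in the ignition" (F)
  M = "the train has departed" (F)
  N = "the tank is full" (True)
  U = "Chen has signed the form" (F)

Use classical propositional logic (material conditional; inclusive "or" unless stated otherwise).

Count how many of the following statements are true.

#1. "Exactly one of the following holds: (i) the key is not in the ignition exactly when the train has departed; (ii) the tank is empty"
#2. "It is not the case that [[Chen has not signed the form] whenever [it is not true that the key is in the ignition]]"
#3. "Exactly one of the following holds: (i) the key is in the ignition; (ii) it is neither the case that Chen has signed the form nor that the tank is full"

0

#1: In symbols: (¬D ↔ M) ⊕ ¬N

¬D = ¬F = T
¬D ↔ M = T ↔ F = F
¬N = ¬T = F
(¬D ↔ M) ⊕ ¬N = F ⊕ F = F
Thus #1 is false.

#2: In symbols: ¬(¬D → ¬U)

¬D = ¬F = T
¬U = ¬F = T
¬D → ¬U = T → T = T
¬(¬D → ¬U) = ¬T = F
So #2 is false.

#3: In symbols: D ⊕ (U ↓ N)

U ↓ N = F ↓ T = F
D ⊕ (U ↓ N) = F ⊕ F = F
Thus #3 is false.

0 of the 3 statements are true (none).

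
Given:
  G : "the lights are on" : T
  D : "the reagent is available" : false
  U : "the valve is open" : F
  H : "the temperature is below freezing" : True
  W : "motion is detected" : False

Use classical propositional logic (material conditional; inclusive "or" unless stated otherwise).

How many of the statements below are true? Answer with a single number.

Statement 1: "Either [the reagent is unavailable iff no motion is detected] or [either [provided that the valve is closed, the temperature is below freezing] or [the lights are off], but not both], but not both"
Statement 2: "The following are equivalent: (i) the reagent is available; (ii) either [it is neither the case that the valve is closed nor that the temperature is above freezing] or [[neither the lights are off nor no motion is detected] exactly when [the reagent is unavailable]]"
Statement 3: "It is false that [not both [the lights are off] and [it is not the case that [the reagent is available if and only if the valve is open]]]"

1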